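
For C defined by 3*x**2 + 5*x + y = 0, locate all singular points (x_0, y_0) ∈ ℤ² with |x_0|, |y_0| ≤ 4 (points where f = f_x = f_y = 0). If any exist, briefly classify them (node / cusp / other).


No singular points in the scanned grid; C is smooth there.

Compute partial derivatives:
  f_x = 6*x + 5.
  f_y = 1.
f_y = 1 is a nonzero constant, so f_y never vanishes: no point (x, y) can satisfy f = f_x = f_y = 0. In particular no (x, y) ∈ {−4, ..., 4}² is singular; the curve is smooth.


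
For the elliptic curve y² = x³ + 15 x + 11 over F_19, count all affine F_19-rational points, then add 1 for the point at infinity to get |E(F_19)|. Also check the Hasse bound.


Affine points = {(0, 7), (0, 12), (2, 7), (2, 12), (3, 8), (3, 11), (8, 4), (8, 15), (9, 1), (9, 18), (11, 5), (11, 14), (12, 0), (13, 3), (13, 16), (14, 1), (14, 18), (15, 1), (15, 18), (17, 7), (17, 12)}; affine count = 21; |E(F_19)| = 22.

Discriminant check: Δ ∝ 4a³ + 27b² = 4·15³ + 27·11² = 4·3375 + 27·121 ≡ 9 (mod 19). Nonzero ⇒ E is nonsingular.
For each x ∈ F_19, compute rhs = x³ + 15·x + 11 mod 19, then count y ∈ F_19 with y² ≡ rhs.
  x = 0: rhs = 11, matching y values: 7, 12 (2 points).
  x = 1: rhs = 8, matching y values: none (0 points).
  x = 2: rhs = 11, matching y values: 7, 12 (2 points).
  x = 3: rhs = 7, matching y values: 8, 11 (2 points).
  x = 4: rhs = 2, matching y values: none (0 points).
  x = 5: rhs = 2, matching y values: none (0 points).
  x = 6: rhs = 13, matching y values: none (0 points).
  x = 7: rhs = 3, matching y values: none (0 points).
  x = 8: rhs = 16, matching y values: 4, 15 (2 points).
  x = 9: rhs = 1, matching y values: 1, 18 (2 points).
  x = 10: rhs = 2, matching y values: none (0 points).
  x = 11: rhs = 6, matching y values: 5, 14 (2 points).
  x = 12: rhs = 0, matching y values: 0 (1 points).
  x = 13: rhs = 9, matching y values: 3, 16 (2 points).
  x = 14: rhs = 1, matching y values: 1, 18 (2 points).
  x = 15: rhs = 1, matching y values: 1, 18 (2 points).
  x = 16: rhs = 15, matching y values: none (0 points).
  x = 17: rhs = 11, matching y values: 7, 12 (2 points).
  x = 18: rhs = 14, matching y values: none (0 points).
Total affine count: 21.
Full point count |E(F_19)| = 21 + 1 = 22.
Hasse bound: |22 − (19+1)| = |2| = 2 ≤ 2√19 ≈ 8.7178 ✓.


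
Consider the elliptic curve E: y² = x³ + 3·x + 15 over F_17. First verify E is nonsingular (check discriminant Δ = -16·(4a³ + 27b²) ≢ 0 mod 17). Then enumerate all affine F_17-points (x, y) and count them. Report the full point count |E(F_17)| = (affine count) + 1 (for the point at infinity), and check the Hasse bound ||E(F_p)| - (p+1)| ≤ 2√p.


Affine points = {(0, 7), (0, 10), (1, 6), (1, 11), (3, 0), (5, 6), (5, 11), (10, 5), (10, 12), (11, 6), (11, 11), (14, 8), (14, 9), (15, 1), (15, 16)}; affine count = 15; |E(F_17)| = 16.

Discriminant check: Δ ∝ 4a³ + 27b² = 4·3³ + 27·15² = 4·27 + 27·225 ≡ 12 (mod 17). Nonzero ⇒ E is nonsingular.
For each x ∈ F_17, compute rhs = x³ + 3·x + 15 mod 17, then count y ∈ F_17 with y² ≡ rhs.
  x = 0: rhs = 15, matching y values: 7, 10 (2 points).
  x = 1: rhs = 2, matching y values: 6, 11 (2 points).
  x = 2: rhs = 12, matching y values: none (0 points).
  x = 3: rhs = 0, matching y values: 0 (1 points).
  x = 4: rhs = 6, matching y values: none (0 points).
  x = 5: rhs = 2, matching y values: 6, 11 (2 points).
  x = 6: rhs = 11, matching y values: none (0 points).
  x = 7: rhs = 5, matching y values: none (0 points).
  x = 8: rhs = 7, matching y values: none (0 points).
  x = 9: rhs = 6, matching y values: none (0 points).
  x = 10: rhs = 8, matching y values: 5, 12 (2 points).
  x = 11: rhs = 2, matching y values: 6, 11 (2 points).
  x = 12: rhs = 11, matching y values: none (0 points).
  x = 13: rhs = 7, matching y values: none (0 points).
  x = 14: rhs = 13, matching y values: 8, 9 (2 points).
  x = 15: rhs = 1, matching y values: 1, 16 (2 points).
  x = 16: rhs = 11, matching y values: none (0 points).
Total affine count: 15.
Full point count |E(F_17)| = 15 + 1 = 16.
Hasse bound: |16 − (17+1)| = |-2| = 2 ≤ 2√17 ≈ 8.2462 ✓.


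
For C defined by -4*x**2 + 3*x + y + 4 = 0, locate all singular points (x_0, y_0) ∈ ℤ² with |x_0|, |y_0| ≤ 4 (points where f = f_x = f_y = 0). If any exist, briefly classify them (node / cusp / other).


No singular points in the scanned grid; C is smooth there.

Compute partial derivatives:
  f_x = 3 - 8*x.
  f_y = 1.
f_y = 1 is a nonzero constant, so f_y never vanishes: no point (x, y) can satisfy f = f_x = f_y = 0. In particular no (x, y) ∈ {−4, ..., 4}² is singular; the curve is smooth.


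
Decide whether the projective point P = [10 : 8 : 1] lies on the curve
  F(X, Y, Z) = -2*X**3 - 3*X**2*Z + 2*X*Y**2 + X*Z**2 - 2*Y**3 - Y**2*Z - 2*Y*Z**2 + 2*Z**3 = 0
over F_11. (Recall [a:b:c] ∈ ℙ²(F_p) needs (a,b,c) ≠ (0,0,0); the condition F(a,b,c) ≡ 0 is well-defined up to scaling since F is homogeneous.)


F(10,8,1) ≡ 0 (mod 11); P is on the curve.

Evaluate F(10, 8, 1) term-by-term (mod 11).
  -2*X**3 ↦ -2·1000·1·1 = -2000
  -3*X**2*Z ↦ -3·100·1·1 = -300
  2*X*Y**2 ↦ 2·10·64·1 = 1280
  X*Z**2 ↦ 1·10·1·1 = 10
  -2*Y**3 ↦ -2·1·512·1 = -1024
  -Y**2*Z ↦ -1·1·64·1 = -64
  -2*Y*Z**2 ↦ -2·1·8·1 = -16
  2*Z**3 ↦ 2·1·1·1 = 2
Sum: F(10, 8, 1) = (-2000) + (-300) + (1280) + (10) + (-1024) + (-64) + (-16) + (2) = -2112.
Reducing mod 11: -2112 ≡ 0 (mod 11).
Since F(a, b, c) ≡ 0 (mod 11), P lies on the curve.


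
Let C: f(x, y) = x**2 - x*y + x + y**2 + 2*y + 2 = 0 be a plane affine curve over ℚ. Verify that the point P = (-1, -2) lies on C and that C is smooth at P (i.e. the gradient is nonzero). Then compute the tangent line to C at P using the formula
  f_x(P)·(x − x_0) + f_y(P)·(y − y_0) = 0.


Tangent line at P: x - y - 1 = 0.

Step 1: f(-1, -2) = 0, so P lies on C.
Step 2: partial derivatives
  f_x(x, y) = 2*x - y + 1, f_y(x, y) = -x + 2*y + 2.
  f_x(P) = 1, f_y(P) = -1 (gradient nonzero, so P is smooth).
Step 3: tangent line at P: 1·(x − -1) + -1·(y − -2) = 0.
Expanding: x - y - 1 = 0.


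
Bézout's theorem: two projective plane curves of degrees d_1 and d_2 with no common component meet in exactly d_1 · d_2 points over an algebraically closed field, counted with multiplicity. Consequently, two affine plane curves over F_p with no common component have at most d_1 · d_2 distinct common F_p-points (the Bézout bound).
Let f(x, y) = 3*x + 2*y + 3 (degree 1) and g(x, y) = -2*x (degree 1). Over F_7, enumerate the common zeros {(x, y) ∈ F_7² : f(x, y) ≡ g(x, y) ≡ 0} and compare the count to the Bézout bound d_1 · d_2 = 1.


Common zeros: {(0, 2)}; count = 1; Bézout bound = 1.

deg(f) = 1, deg(g) = 1, so Bézout bound = 1.
Scan x ∈ F_7. For each x, list the y ∈ F_7 with f(x, y) ≡ 0 and those with g(x, y) ≡ 0 (mod 7); the common zeros in that column are the intersection.
  x = 0: f ≡ 0 at y ∈ {2}; g ≡ 0 at y ∈ {0, 1, 2, 3, 4, 5, 6}; common: {2}.
  x = 1: f ≡ 0 at y ∈ {4}; g ≡ 0 at y ∈ ∅; common: ∅.
  x = 2: f ≡ 0 at y ∈ {6}; g ≡ 0 at y ∈ ∅; common: ∅.
  x = 3: f ≡ 0 at y ∈ {1}; g ≡ 0 at y ∈ ∅; common: ∅.
  x = 4: f ≡ 0 at y ∈ {3}; g ≡ 0 at y ∈ ∅; common: ∅.
  x = 5: f ≡ 0 at y ∈ {5}; g ≡ 0 at y ∈ ∅; common: ∅.
  x = 6: f ≡ 0 at y ∈ {0}; g ≡ 0 at y ∈ ∅; common: ∅.
Collecting: common zeros = {(0, 2)}, so the count is 1.
Comparison with the Bézout bound: 1 ≤ 1 = deg(f)·deg(g), as expected for curves with no common component (the bound is attained).


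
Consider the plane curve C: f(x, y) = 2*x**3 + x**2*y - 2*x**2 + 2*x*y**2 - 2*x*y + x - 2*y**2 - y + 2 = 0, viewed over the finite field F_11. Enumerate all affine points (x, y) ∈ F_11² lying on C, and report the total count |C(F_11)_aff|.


Affine F_11-points: {(1, 7), (2, 8), (2, 9), (7, 5), (8, 2), (8, 8), (9, 6), (9, 8), (10, 3)}; count = 9.

For each of the 121 pairs (x, y) ∈ F_11², evaluate f(x, y) mod 11. Record the zeros.
  x = 0: [0↦2, 1↦10, 2↦3, 3↦3, 4↦10, 5↦2, 6↦1, 7↦7, 8↦9, 9↦7, 10↦1]  zeros at y ∈ ∅
  x = 1: [0↦3, 1↦1, 2↦10, 3↦8, 4↦6, 5↦4, 6↦2, 7↦0, 8↦9, 9↦7, 10↦5]  zeros at y ∈ {7}
  x = 2: [0↦1, 1↦2, 2↦7, 3↦5, 4↦7, 5↦2, 6↦1, 7↦4, 8↦0, 9↦0, 10↦4]  zeros at y ∈ {8, 9}
  x = 3: [0↦8, 1↦3, 2↦6, 3↦6, 4↦3, 5↦8, 6↦10, 7↦9, 8↦5, 9↦9, 10↦10]  zeros at y ∈ ∅
  x = 4: [0↦3, 1↦5, 2↦8, 3↦1, 4↦6, 5↦1, 6↦8, 7↦5, 8↦3, 9↦2, 10↦2]  zeros at y ∈ ∅
  x = 5: [0↦9, 1↦9, 2↦3, 3↦2, 4↦6, 5↦4, 6↦7, 7↦4, 8↦6, 9↦2, 10↦3]  zeros at y ∈ ∅
  x = 6: [0↦5, 1↦5, 2↦3, 3↦10, 4↦4, 5↦7, 6↦8, 7↦7, 8↦4, 9↦10, 10↦3]  zeros at y ∈ ∅
  x = 7: [0↦3, 1↦5, 2↦9, 3↦4, 4↦1, 5↦0, 6↦1, 7↦4, 8↦9, 9↦5, 10↦3]  zeros at y ∈ {5}
  x = 8: [0↦4, 1↦10, 2↦0, 3↦7, 4↦9, 5↦6, 6↦9, 7↦7, 8↦0, 9↦10, 10↦4]  zeros at y ∈ {2, 8}
  x = 9: [0↦9, 1↦10, 2↦10, 3↦9, 4↦7, 5↦4, 6↦0, 7↦6, 8↦0, 9↦4, 10↦7]  zeros at y ∈ {6, 8}
  x = 10: [0↦8, 1↦6, 2↦7, 3↦0, 4↦7, 5↦6, 6↦8, 7↦2, 8↦10, 9↦10, 10↦2]  zeros at y ∈ {3}
Collecting zeros: affine points = {(1, 7), (2, 8), (2, 9), (7, 5), (8, 2), (8, 8), (9, 6), (9, 8), (10, 3)}.
Total count |C(F_11)_aff| = 9.


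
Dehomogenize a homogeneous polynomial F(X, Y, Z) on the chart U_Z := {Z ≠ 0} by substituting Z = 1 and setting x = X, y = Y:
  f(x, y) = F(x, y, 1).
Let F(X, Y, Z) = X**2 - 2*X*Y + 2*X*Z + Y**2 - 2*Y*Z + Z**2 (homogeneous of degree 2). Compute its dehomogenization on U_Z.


f(x, y) = x**2 - 2*x*y + 2*x + y**2 - 2*y + 1

On U_Z we set Z = 1. Each monomial c·X^i·Y^j·Z^k in F becomes c·x^i·y^j·1^k = c·x^i·y^j.
Substituting Z = 1: F(X, Y, 1) = x**2 - 2*x*y + 2*x + y**2 - 2*y + 1.
Note: deg(f) ≤ deg(F) = 2; strict inequality happens when F is divisible by Z (lost terms).


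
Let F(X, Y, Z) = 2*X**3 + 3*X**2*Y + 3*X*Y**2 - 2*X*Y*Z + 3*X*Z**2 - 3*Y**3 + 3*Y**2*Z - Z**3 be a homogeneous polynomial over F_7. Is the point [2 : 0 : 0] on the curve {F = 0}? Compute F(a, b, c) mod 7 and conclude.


F(2,0,0) ≡ 2 (mod 7); P is NOT on the curve.

Evaluate F(2, 0, 0) term-by-term (mod 7).
  2*X**3 ↦ 2·8·1·1 = 16
  3*X**2*Y ↦ 3·4·0·1 = 0
  3*X*Y**2 ↦ 3·2·0·1 = 0
  -2*X*Y*Z ↦ -2·2·0·0 = 0
  3*X*Z**2 ↦ 3·2·1·0 = 0
  -3*Y**3 ↦ -3·1·0·1 = 0
  3*Y**2*Z ↦ 3·1·0·0 = 0
  -Z**3 ↦ -1·1·1·0 = 0
Sum: F(2, 0, 0) = (16) + (0) + (0) + (0) + (0) + (0) + (0) + (0) = 16.
Reducing mod 7: 16 ≡ 2 (mod 7).
Since F(a, b, c) ≡ 2 ≠ 0 (mod 7), P does NOT lie on the curve.


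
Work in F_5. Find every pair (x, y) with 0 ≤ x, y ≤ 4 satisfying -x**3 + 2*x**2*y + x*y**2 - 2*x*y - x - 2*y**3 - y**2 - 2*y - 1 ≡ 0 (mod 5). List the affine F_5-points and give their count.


Affine F_5-points: {(0, 2), (0, 3), (2, 1), (2, 3), (2, 4), (4, 3)}; count = 6.

For each of the 25 pairs (x, y) ∈ F_5², evaluate f(x, y) mod 5. Record the zeros.
  x = 0: [0↦4, 1↦4, 2↦0, 3↦0, 4↦2]  zeros at y ∈ {2, 3}
  x = 1: [0↦2, 1↦3, 2↦2, 3↦2, 4↦1]  zeros at y ∈ ∅
  x = 2: [0↦4, 1↦0, 2↦1, 3↦0, 4↦0]  zeros at y ∈ {1, 3, 4}
  x = 3: [0↦4, 1↦4, 2↦1, 3↦3, 4↦3]  zeros at y ∈ ∅
  x = 4: [0↦1, 1↦4, 2↦1, 3↦0, 4↦4]  zeros at y ∈ {3}
Collecting zeros: affine points = {(0, 2), (0, 3), (2, 1), (2, 3), (2, 4), (4, 3)}.
Total count |C(F_5)_aff| = 6.


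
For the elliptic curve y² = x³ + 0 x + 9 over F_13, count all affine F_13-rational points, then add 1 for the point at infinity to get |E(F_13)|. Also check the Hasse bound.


Affine points = {(0, 3), (0, 10), (1, 6), (1, 7), (2, 2), (2, 11), (3, 6), (3, 7), (5, 2), (5, 11), (6, 2), (6, 11), (7, 1), (7, 12), (8, 1), (8, 12), (9, 6), (9, 7), (11, 1), (11, 12)}; affine count = 20; |E(F_13)| = 21.

Discriminant check: Δ ∝ 4a³ + 27b² = 4·0³ + 27·9² = 4·0 + 27·81 ≡ 3 (mod 13). Nonzero ⇒ E is nonsingular.
For each x ∈ F_13, compute rhs = x³ + 0·x + 9 mod 13, then count y ∈ F_13 with y² ≡ rhs.
  x = 0: rhs = 9, matching y values: 3, 10 (2 points).
  x = 1: rhs = 10, matching y values: 6, 7 (2 points).
  x = 2: rhs = 4, matching y values: 2, 11 (2 points).
  x = 3: rhs = 10, matching y values: 6, 7 (2 points).
  x = 4: rhs = 8, matching y values: none (0 points).
  x = 5: rhs = 4, matching y values: 2, 11 (2 points).
  x = 6: rhs = 4, matching y values: 2, 11 (2 points).
  x = 7: rhs = 1, matching y values: 1, 12 (2 points).
  x = 8: rhs = 1, matching y values: 1, 12 (2 points).
  x = 9: rhs = 10, matching y values: 6, 7 (2 points).
  x = 10: rhs = 8, matching y values: none (0 points).
  x = 11: rhs = 1, matching y values: 1, 12 (2 points).
  x = 12: rhs = 8, matching y values: none (0 points).
Total affine count: 20.
Full point count |E(F_13)| = 20 + 1 = 21.
Hasse bound: |21 − (13+1)| = |7| = 7 ≤ 2√13 ≈ 7.2111 ✓.


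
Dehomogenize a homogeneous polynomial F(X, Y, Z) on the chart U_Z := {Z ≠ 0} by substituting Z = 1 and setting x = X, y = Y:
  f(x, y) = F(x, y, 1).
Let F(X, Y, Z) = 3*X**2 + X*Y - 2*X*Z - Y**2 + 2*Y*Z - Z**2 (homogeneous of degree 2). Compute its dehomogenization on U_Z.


f(x, y) = 3*x**2 + x*y - 2*x - y**2 + 2*y - 1

On U_Z we set Z = 1. Each monomial c·X^i·Y^j·Z^k in F becomes c·x^i·y^j·1^k = c·x^i·y^j.
Substituting Z = 1: F(X, Y, 1) = 3*x**2 + x*y - 2*x - y**2 + 2*y - 1.
Note: deg(f) ≤ deg(F) = 2; strict inequality happens when F is divisible by Z (lost terms).


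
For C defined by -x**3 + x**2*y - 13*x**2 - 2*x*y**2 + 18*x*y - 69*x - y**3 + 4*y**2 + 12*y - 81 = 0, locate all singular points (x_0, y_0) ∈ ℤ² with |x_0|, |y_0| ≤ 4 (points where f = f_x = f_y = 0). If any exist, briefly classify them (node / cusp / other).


Singular points: {(-3, 3)}; classification: node.

Compute partial derivatives:
  f_x = -3*x**2 + 2*x*y - 26*x - 2*y**2 + 18*y - 69.
  f_y = x**2 - 4*x*y + 18*x - 3*y**2 + 8*y + 12.
Scan x_0 ∈ {−4, ..., 4}. For each x_0, f_y(x_0, y) is a polynomial in y; find its integer roots y ∈ {−4, ..., 4}, then test f_x and f at those candidates.
  x = -4: f_y(-4, y) = -3*y**2 + 24*y - 44; no integer root y with |y| ≤ 4.
  x = -3: f_y(-3, y) = -3*y**2 + 20*y - 33; vanishes at y ∈ {3}. (-3, 3): f_x = 0, f = 0 — SINGULAR.
  x = -2: f_y(-2, y) = -3*y**2 + 16*y - 20; vanishes at y ∈ {2}. (-2, 2): f_x = -9 ≠ 0.
  x = -1: f_y(-1, y) = -3*y**2 + 12*y - 5; no integer root y with |y| ≤ 4.
  x = 0: f_y(0, y) = -3*y**2 + 8*y + 12; no integer root y with |y| ≤ 4.
  x = 1: f_y(1, y) = -3*y**2 + 4*y + 31; no integer root y with |y| ≤ 4.
  x = 2: f_y(2, y) = 52 - 3*y**2; no integer root y with |y| ≤ 4.
  x = 3: f_y(3, y) = -3*y**2 - 4*y + 75; no integer root y with |y| ≤ 4.
  x = 4: f_y(4, y) = -3*y**2 - 8*y + 100; no integer root y with |y| ≤ 4.
Only singular point on the grid: (-3, 3).
Classify: substitute x = -3 + u, y = 3 + v and expand: f = -u**3 + u**2*v - u**2 - 2*u*v**2 - v**3 + v**2.
No constant or linear terms (consistent with a singular point). Quadratic part: -u**2 + v**2. Cubic part: -u**3 + u**2*v - 2*u*v**2 - v**3.
The quadratic part v**2 - u**2 = (v − u)(v + u) splits into two distinct linear factors, so there are two distinct tangent lines y − 3 = ±(x − -3) — this is a node (ordinary double point).
Classification: node.


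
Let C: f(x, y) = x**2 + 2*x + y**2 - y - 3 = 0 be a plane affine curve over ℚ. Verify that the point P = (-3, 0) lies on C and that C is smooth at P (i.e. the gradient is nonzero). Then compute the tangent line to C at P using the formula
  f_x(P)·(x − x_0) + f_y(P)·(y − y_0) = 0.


Tangent line at P: -4*x - y - 12 = 0.

Step 1: f(-3, 0) = 0, so P lies on C.
Step 2: partial derivatives
  f_x(x, y) = 2*x + 2, f_y(x, y) = 2*y - 1.
  f_x(P) = -4, f_y(P) = -1 (gradient nonzero, so P is smooth).
Step 3: tangent line at P: -4·(x − -3) + -1·(y − 0) = 0.
Expanding: -4*x - y - 12 = 0.


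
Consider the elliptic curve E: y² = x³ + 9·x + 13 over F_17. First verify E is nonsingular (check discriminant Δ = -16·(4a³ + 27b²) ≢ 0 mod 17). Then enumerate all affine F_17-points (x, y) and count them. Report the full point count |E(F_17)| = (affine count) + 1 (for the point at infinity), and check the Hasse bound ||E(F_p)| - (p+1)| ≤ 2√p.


Affine points = {(0, 8), (0, 9), (3, 4), (3, 13), (5, 8), (5, 9), (8, 6), (8, 11), (10, 7), (10, 10), (11, 7), (11, 10), (12, 8), (12, 9), (13, 7), (13, 10), (15, 2), (15, 15)}; affine count = 18; |E(F_17)| = 19.

Discriminant check: Δ ∝ 4a³ + 27b² = 4·9³ + 27·13² = 4·729 + 27·169 ≡ 16 (mod 17). Nonzero ⇒ E is nonsingular.
For each x ∈ F_17, compute rhs = x³ + 9·x + 13 mod 17, then count y ∈ F_17 with y² ≡ rhs.
  x = 0: rhs = 13, matching y values: 8, 9 (2 points).
  x = 1: rhs = 6, matching y values: none (0 points).
  x = 2: rhs = 5, matching y values: none (0 points).
  x = 3: rhs = 16, matching y values: 4, 13 (2 points).
  x = 4: rhs = 11, matching y values: none (0 points).
  x = 5: rhs = 13, matching y values: 8, 9 (2 points).
  x = 6: rhs = 11, matching y values: none (0 points).
  x = 7: rhs = 11, matching y values: none (0 points).
  x = 8: rhs = 2, matching y values: 6, 11 (2 points).
  x = 9: rhs = 7, matching y values: none (0 points).
  x = 10: rhs = 15, matching y values: 7, 10 (2 points).
  x = 11: rhs = 15, matching y values: 7, 10 (2 points).
  x = 12: rhs = 13, matching y values: 8, 9 (2 points).
  x = 13: rhs = 15, matching y values: 7, 10 (2 points).
  x = 14: rhs = 10, matching y values: none (0 points).
  x = 15: rhs = 4, matching y values: 2, 15 (2 points).
  x = 16: rhs = 3, matching y values: none (0 points).
Total affine count: 18.
Full point count |E(F_17)| = 18 + 1 = 19.
Hasse bound: |19 − (17+1)| = |1| = 1 ≤ 2√17 ≈ 8.2462 ✓.


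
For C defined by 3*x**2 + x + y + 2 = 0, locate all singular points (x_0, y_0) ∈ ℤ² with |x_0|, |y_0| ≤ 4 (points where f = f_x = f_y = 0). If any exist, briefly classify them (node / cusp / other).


No singular points in the scanned grid; C is smooth there.

Compute partial derivatives:
  f_x = 6*x + 1.
  f_y = 1.
f_y = 1 is a nonzero constant, so f_y never vanishes: no point (x, y) can satisfy f = f_x = f_y = 0. In particular no (x, y) ∈ {−4, ..., 4}² is singular; the curve is smooth.


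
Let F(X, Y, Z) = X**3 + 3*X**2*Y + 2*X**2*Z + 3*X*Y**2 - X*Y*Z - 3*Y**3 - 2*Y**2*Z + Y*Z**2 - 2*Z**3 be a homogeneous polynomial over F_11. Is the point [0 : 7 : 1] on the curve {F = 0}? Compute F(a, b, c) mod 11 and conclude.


F(0,7,1) ≡ 0 (mod 11); P is on the curve.

Evaluate F(0, 7, 1) term-by-term (mod 11).
  X**3 ↦ 1·0·1·1 = 0
  3*X**2*Y ↦ 3·0·7·1 = 0
  2*X**2*Z ↦ 2·0·1·1 = 0
  3*X*Y**2 ↦ 3·0·49·1 = 0
  -X*Y*Z ↦ -1·0·7·1 = 0
  -3*Y**3 ↦ -3·1·343·1 = -1029
  -2*Y**2*Z ↦ -2·1·49·1 = -98
  Y*Z**2 ↦ 1·1·7·1 = 7
  -2*Z**3 ↦ -2·1·1·1 = -2
Sum: F(0, 7, 1) = (0) + (0) + (0) + (0) + (0) + (-1029) + (-98) + (7) + (-2) = -1122.
Reducing mod 11: -1122 ≡ 0 (mod 11).
Since F(a, b, c) ≡ 0 (mod 11), P lies on the curve.


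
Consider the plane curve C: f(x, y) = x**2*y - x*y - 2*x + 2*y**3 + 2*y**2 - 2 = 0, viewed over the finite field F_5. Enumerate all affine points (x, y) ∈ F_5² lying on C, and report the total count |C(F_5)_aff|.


Affine F_5-points: {(0, 3), (1, 1), (1, 2), (2, 1), (4, 0)}; count = 5.

For each of the 25 pairs (x, y) ∈ F_5², evaluate f(x, y) mod 5. Record the zeros.
  x = 0: [0↦3, 1↦2, 2↦2, 3↦0, 4↦3]  zeros at y ∈ {3}
  x = 1: [0↦1, 1↦0, 2↦0, 3↦3, 4↦1]  zeros at y ∈ {1, 2}
  x = 2: [0↦4, 1↦0, 2↦2, 3↦2, 4↦2]  zeros at y ∈ {1}
  x = 3: [0↦2, 1↦2, 2↦3, 3↦2, 4↦1]  zeros at y ∈ ∅
  x = 4: [0↦0, 1↦1, 2↦3, 3↦3, 4↦3]  zeros at y ∈ {0}
Collecting zeros: affine points = {(0, 3), (1, 1), (1, 2), (2, 1), (4, 0)}.
Total count |C(F_5)_aff| = 5.


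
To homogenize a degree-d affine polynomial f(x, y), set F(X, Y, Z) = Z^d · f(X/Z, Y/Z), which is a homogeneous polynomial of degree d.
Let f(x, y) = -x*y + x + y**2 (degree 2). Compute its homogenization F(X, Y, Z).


F(X, Y, Z) = -X*Y + X*Z + Y**2

deg(f) = 2.
Substitute x = X/Z, y = Y/Z into f, then multiply by Z^2.
  monomial -1·x^1·y^1 ↦ -1·X^1·Y^1·Z^0.
  monomial 1·x^1·y^0 ↦ 1·X^1·Y^0·Z^1.
  monomial 1·x^0·y^2 ↦ 1·X^0·Y^2·Z^0.
Collecting: F(X, Y, Z) = -X*Y + X*Z + Y**2.


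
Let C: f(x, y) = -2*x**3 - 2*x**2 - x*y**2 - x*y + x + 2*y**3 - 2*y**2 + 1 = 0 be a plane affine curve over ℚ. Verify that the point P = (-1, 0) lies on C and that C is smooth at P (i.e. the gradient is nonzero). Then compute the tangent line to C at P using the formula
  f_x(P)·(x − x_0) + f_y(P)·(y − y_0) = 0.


Tangent line at P: -x + y - 1 = 0.

Step 1: f(-1, 0) = 0, so P lies on C.
Step 2: partial derivatives
  f_x(x, y) = -6*x**2 - 4*x - y**2 - y + 1, f_y(x, y) = -2*x*y - x + 6*y**2 - 4*y.
  f_x(P) = -1, f_y(P) = 1 (gradient nonzero, so P is smooth).
Step 3: tangent line at P: -1·(x − -1) + 1·(y − 0) = 0.
Expanding: -x + y - 1 = 0.


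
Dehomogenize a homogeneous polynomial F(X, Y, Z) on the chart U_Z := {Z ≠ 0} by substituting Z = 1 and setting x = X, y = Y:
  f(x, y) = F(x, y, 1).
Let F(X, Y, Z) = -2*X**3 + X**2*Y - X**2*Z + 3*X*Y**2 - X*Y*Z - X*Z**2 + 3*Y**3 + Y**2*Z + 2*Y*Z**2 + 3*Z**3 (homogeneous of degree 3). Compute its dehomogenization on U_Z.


f(x, y) = -2*x**3 + x**2*y - x**2 + 3*x*y**2 - x*y - x + 3*y**3 + y**2 + 2*y + 3

On U_Z we set Z = 1. Each monomial c·X^i·Y^j·Z^k in F becomes c·x^i·y^j·1^k = c·x^i·y^j.
Substituting Z = 1: F(X, Y, 1) = -2*x**3 + x**2*y - x**2 + 3*x*y**2 - x*y - x + 3*y**3 + y**2 + 2*y + 3.
Note: deg(f) ≤ deg(F) = 3; strict inequality happens when F is divisible by Z (lost terms).


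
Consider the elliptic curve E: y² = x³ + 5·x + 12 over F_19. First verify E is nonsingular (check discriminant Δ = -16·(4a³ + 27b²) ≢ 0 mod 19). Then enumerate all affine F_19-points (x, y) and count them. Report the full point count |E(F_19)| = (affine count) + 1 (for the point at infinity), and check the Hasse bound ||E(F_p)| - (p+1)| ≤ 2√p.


Affine points = {(2, 7), (2, 12), (3, 4), (3, 15), (4, 1), (4, 18), (6, 7), (6, 12), (9, 8), (9, 11), (10, 6), (10, 13), (11, 7), (11, 12), (15, 2), (15, 17), (18, 5), (18, 14)}; affine count = 18; |E(F_19)| = 19.

Discriminant check: Δ ∝ 4a³ + 27b² = 4·5³ + 27·12² = 4·125 + 27·144 ≡ 18 (mod 19). Nonzero ⇒ E is nonsingular.
For each x ∈ F_19, compute rhs = x³ + 5·x + 12 mod 19, then count y ∈ F_19 with y² ≡ rhs.
  x = 0: rhs = 12, matching y values: none (0 points).
  x = 1: rhs = 18, matching y values: none (0 points).
  x = 2: rhs = 11, matching y values: 7, 12 (2 points).
  x = 3: rhs = 16, matching y values: 4, 15 (2 points).
  x = 4: rhs = 1, matching y values: 1, 18 (2 points).
  x = 5: rhs = 10, matching y values: none (0 points).
  x = 6: rhs = 11, matching y values: 7, 12 (2 points).
  x = 7: rhs = 10, matching y values: none (0 points).
  x = 8: rhs = 13, matching y values: none (0 points).
  x = 9: rhs = 7, matching y values: 8, 11 (2 points).
  x = 10: rhs = 17, matching y values: 6, 13 (2 points).
  x = 11: rhs = 11, matching y values: 7, 12 (2 points).
  x = 12: rhs = 14, matching y values: none (0 points).
  x = 13: rhs = 13, matching y values: none (0 points).
  x = 14: rhs = 14, matching y values: none (0 points).
  x = 15: rhs = 4, matching y values: 2, 17 (2 points).
  x = 16: rhs = 8, matching y values: none (0 points).
  x = 17: rhs = 13, matching y values: none (0 points).
  x = 18: rhs = 6, matching y values: 5, 14 (2 points).
Total affine count: 18.
Full point count |E(F_19)| = 18 + 1 = 19.
Hasse bound: |19 − (19+1)| = |-1| = 1 ≤ 2√19 ≈ 8.7178 ✓.


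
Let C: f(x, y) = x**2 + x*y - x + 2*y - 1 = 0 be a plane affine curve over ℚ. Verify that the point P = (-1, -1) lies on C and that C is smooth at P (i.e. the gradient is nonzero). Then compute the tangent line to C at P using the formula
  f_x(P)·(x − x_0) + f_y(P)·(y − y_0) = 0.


Tangent line at P: -4*x + y - 3 = 0.

Step 1: f(-1, -1) = 0, so P lies on C.
Step 2: partial derivatives
  f_x(x, y) = 2*x + y - 1, f_y(x, y) = x + 2.
  f_x(P) = -4, f_y(P) = 1 (gradient nonzero, so P is smooth).
Step 3: tangent line at P: -4·(x − -1) + 1·(y − -1) = 0.
Expanding: -4*x + y - 3 = 0.


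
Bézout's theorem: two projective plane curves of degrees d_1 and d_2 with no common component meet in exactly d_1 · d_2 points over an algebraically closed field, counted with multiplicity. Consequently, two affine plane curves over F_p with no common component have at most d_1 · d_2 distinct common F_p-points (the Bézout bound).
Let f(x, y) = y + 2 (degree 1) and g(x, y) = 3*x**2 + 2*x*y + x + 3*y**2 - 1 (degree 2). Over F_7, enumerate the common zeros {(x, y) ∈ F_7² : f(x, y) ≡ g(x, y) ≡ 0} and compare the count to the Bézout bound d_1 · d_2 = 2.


Common zeros: ∅; count = 0; Bézout bound = 2.

deg(f) = 1, deg(g) = 2, so Bézout bound = 2.
Scan x ∈ F_7. For each x, list the y ∈ F_7 with f(x, y) ≡ 0 and those with g(x, y) ≡ 0 (mod 7); the common zeros in that column are the intersection.
  x = 0: f ≡ 0 at y ∈ {5}; g ≡ 0 at y ∈ ∅; common: ∅.
  x = 1: f ≡ 0 at y ∈ {5}; g ≡ 0 at y ∈ ∅; common: ∅.
  x = 2: f ≡ 0 at y ∈ {5}; g ≡ 0 at y ∈ {4}; common: ∅.
  x = 3: f ≡ 0 at y ∈ {5}; g ≡ 0 at y ∈ ∅; common: ∅.
  x = 4: f ≡ 0 at y ∈ {5}; g ≡ 0 at y ∈ ∅; common: ∅.
  x = 5: f ≡ 0 at y ∈ {5}; g ≡ 0 at y ∈ ∅; common: ∅.
  x = 6: f ≡ 0 at y ∈ {5}; g ≡ 0 at y ∈ ∅; common: ∅.
Collecting: common zeros = ∅, so the count is 0.
Comparison with the Bézout bound: 0 ≤ 2 = deg(f)·deg(g), as expected for curves with no common component (the affine F_7-count falls short of the bound because intersections may lie at infinity, over extension fields, or carry multiplicity).


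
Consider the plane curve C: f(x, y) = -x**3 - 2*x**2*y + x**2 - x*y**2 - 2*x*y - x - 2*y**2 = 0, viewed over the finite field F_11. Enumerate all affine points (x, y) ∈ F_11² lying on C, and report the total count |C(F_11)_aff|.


Affine F_11-points: {(0, 0), (1, 7), (1, 10), (2, 1), (2, 7), (4, 4), (5, 2), (6, 7), (6, 10), (7, 2), (7, 10), (9, 9), (10, 5), (10, 6)}; count = 14.

For each of the 121 pairs (x, y) ∈ F_11², evaluate f(x, y) mod 11. Record the zeros.
  x = 0: [0↦0, 1↦9, 2↦3, 3↦4, 4↦1, 5↦5, 6↦5, 7↦1, 8↦4, 9↦3, 10↦9]  zeros at y ∈ {0}
  x = 1: [0↦10, 1↦3, 2↦1, 3↦4, 4↦1, 5↦3, 6↦10, 7↦0, 8↦6, 9↦6, 10↦0]  zeros at y ∈ {7, 10}
  x = 2: [0↦5, 1↦0, 2↦9, 3↦10, 4↦3, 5↦10, 6↦9, 7↦0, 8↦5, 9↦2, 10↦2]  zeros at y ∈ {1, 7}
  x = 3: [0↦1, 1↦5, 2↦10, 3↦5, 4↦1, 5↦9, 6↦7, 7↦6, 8↦6, 9↦7, 10↦9]  zeros at y ∈ ∅
  x = 4: [0↦3, 1↦1, 2↦9, 3↦5, 4↦0, 5↦5, 6↦9, 7↦1, 8↦3, 9↦4, 10↦4]  zeros at y ∈ {4}
  x = 5: [0↦5, 1↦4, 2↦0, 3↦4, 4↦5, 5↦3, 6↦9, 7↦1, 8↦1, 9↦9, 10↦3]  zeros at y ∈ {2}
  x = 6: [0↦1, 1↦8, 2↦10, 3↦7, 4↦10, 5↦8, 6↦1, 7↦0, 8↦5, 9↦5, 10↦0]  zeros at y ∈ {7, 10}
  x = 7: [0↦7, 1↦7, 2↦0, 3↦8, 4↦9, 5↦3, 6↦1, 7↦3, 8↦9, 9↦8, 10↦0]  zeros at y ∈ {2, 10}
  x = 8: [0↦6, 1↦6, 2↦8, 3↦1, 4↦7, 5↦4, 6↦3, 7↦4, 8↦7, 9↦1, 10↦8]  zeros at y ∈ ∅
  x = 9: [0↦3, 1↦10, 2↦6, 3↦2, 4↦9, 5↦5, 6↦1, 7↦8, 8↦4, 9↦0, 10↦7]  zeros at y ∈ {9}
  x = 10: [0↦3, 1↦2, 2↦10, 3↦5, 4↦9, 5↦0, 6↦0, 7↦9, 8↦5, 9↦10, 10↦2]  zeros at y ∈ {5, 6}
Collecting zeros: affine points = {(0, 0), (1, 7), (1, 10), (2, 1), (2, 7), (4, 4), (5, 2), (6, 7), (6, 10), (7, 2), (7, 10), (9, 9), (10, 5), (10, 6)}.
Total count |C(F_11)_aff| = 14.


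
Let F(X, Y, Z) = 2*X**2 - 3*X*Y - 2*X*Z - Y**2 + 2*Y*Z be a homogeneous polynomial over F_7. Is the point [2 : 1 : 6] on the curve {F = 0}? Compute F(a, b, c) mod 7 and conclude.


F(2,1,6) ≡ 3 (mod 7); P is NOT on the curve.

Evaluate F(2, 1, 6) term-by-term (mod 7).
  2*X**2 ↦ 2·4·1·1 = 8
  -3*X*Y ↦ -3·2·1·1 = -6
  -2*X*Z ↦ -2·2·1·6 = -24
  -Y**2 ↦ -1·1·1·1 = -1
  2*Y*Z ↦ 2·1·1·6 = 12
Sum: F(2, 1, 6) = (8) + (-6) + (-24) + (-1) + (12) = -11.
Reducing mod 7: -11 ≡ 3 (mod 7).
Since F(a, b, c) ≡ 3 ≠ 0 (mod 7), P does NOT lie on the curve.


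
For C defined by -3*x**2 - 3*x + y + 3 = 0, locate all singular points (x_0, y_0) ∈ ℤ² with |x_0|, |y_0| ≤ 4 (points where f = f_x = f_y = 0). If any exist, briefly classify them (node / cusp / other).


No singular points in the scanned grid; C is smooth there.

Compute partial derivatives:
  f_x = -6*x - 3.
  f_y = 1.
f_y = 1 is a nonzero constant, so f_y never vanishes: no point (x, y) can satisfy f = f_x = f_y = 0. In particular no (x, y) ∈ {−4, ..., 4}² is singular; the curve is smooth.


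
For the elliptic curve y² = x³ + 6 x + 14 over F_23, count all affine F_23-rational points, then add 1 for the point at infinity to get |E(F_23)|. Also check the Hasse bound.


Affine points = {(3, 6), (3, 17), (5, 10), (5, 13), (6, 6), (6, 17), (7, 10), (7, 13), (10, 4), (10, 19), (11, 10), (11, 13), (13, 9), (13, 14), (14, 6), (14, 17), (15, 11), (15, 12), (19, 8), (19, 15)}; affine count = 20; |E(F_23)| = 21.

Discriminant check: Δ ∝ 4a³ + 27b² = 4·6³ + 27·14² = 4·216 + 27·196 ≡ 15 (mod 23). Nonzero ⇒ E is nonsingular.
For each x ∈ F_23, compute rhs = x³ + 6·x + 14 mod 23, then count y ∈ F_23 with y² ≡ rhs.
  x = 0: rhs = 14, matching y values: none (0 points).
  x = 1: rhs = 21, matching y values: none (0 points).
  x = 2: rhs = 11, matching y values: none (0 points).
  x = 3: rhs = 13, matching y values: 6, 17 (2 points).
  x = 4: rhs = 10, matching y values: none (0 points).
  x = 5: rhs = 8, matching y values: 10, 13 (2 points).
  x = 6: rhs = 13, matching y values: 6, 17 (2 points).
  x = 7: rhs = 8, matching y values: 10, 13 (2 points).
  x = 8: rhs = 22, matching y values: none (0 points).
  x = 9: rhs = 15, matching y values: none (0 points).
  x = 10: rhs = 16, matching y values: 4, 19 (2 points).
  x = 11: rhs = 8, matching y values: 10, 13 (2 points).
  x = 12: rhs = 20, matching y values: none (0 points).
  x = 13: rhs = 12, matching y values: 9, 14 (2 points).
  x = 14: rhs = 13, matching y values: 6, 17 (2 points).
  x = 15: rhs = 6, matching y values: 11, 12 (2 points).
  x = 16: rhs = 20, matching y values: none (0 points).
  x = 17: rhs = 15, matching y values: none (0 points).
  x = 18: rhs = 20, matching y values: none (0 points).
  x = 19: rhs = 18, matching y values: 8, 15 (2 points).
  x = 20: rhs = 15, matching y values: none (0 points).
  x = 21: rhs = 17, matching y values: none (0 points).
  x = 22: rhs = 7, matching y values: none (0 points).
Total affine count: 20.
Full point count |E(F_23)| = 20 + 1 = 21.
Hasse bound: |21 − (23+1)| = |-3| = 3 ≤ 2√23 ≈ 9.5917 ✓.


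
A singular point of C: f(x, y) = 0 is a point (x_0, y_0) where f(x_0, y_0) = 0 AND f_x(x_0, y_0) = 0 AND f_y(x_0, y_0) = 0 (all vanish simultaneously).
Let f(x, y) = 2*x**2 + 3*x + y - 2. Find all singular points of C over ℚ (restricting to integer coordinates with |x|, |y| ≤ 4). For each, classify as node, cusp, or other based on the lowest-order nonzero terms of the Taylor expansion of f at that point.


No singular points in the scanned grid; C is smooth there.

Compute partial derivatives:
  f_x = 4*x + 3.
  f_y = 1.
f_y = 1 is a nonzero constant, so f_y never vanishes: no point (x, y) can satisfy f = f_x = f_y = 0. In particular no (x, y) ∈ {−4, ..., 4}² is singular; the curve is smooth.


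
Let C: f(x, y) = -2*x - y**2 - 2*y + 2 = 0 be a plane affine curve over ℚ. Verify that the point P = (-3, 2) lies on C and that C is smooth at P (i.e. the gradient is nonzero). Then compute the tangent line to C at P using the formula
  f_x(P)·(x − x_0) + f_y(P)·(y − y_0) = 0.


Tangent line at P: -2*x - 6*y + 6 = 0.

Step 1: f(-3, 2) = 0, so P lies on C.
Step 2: partial derivatives
  f_x(x, y) = -2, f_y(x, y) = -2*y - 2.
  f_x(P) = -2, f_y(P) = -6 (gradient nonzero, so P is smooth).
Step 3: tangent line at P: -2·(x − -3) + -6·(y − 2) = 0.
Expanding: -2*x - 6*y + 6 = 0.


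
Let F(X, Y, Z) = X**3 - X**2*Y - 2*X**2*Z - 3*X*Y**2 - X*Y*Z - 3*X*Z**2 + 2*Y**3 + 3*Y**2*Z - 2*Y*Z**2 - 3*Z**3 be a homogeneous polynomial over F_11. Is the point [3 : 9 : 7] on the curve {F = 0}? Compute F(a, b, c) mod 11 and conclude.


F(3,9,7) ≡ 6 (mod 11); P is NOT on the curve.

Evaluate F(3, 9, 7) term-by-term (mod 11).
  X**3 ↦ 1·27·1·1 = 27
  -X**2*Y ↦ -1·9·9·1 = -81
  -2*X**2*Z ↦ -2·9·1·7 = -126
  -3*X*Y**2 ↦ -3·3·81·1 = -729
  -X*Y*Z ↦ -1·3·9·7 = -189
  -3*X*Z**2 ↦ -3·3·1·49 = -441
  2*Y**3 ↦ 2·1·729·1 = 1458
  3*Y**2*Z ↦ 3·1·81·7 = 1701
  -2*Y*Z**2 ↦ -2·1·9·49 = -882
  -3*Z**3 ↦ -3·1·1·343 = -1029
Sum: F(3, 9, 7) = (27) + (-81) + (-126) + (-729) + (-189) + (-441) + (1458) + (1701) + (-882) + (-1029) = -291.
Reducing mod 11: -291 ≡ 6 (mod 11).
Since F(a, b, c) ≡ 6 ≠ 0 (mod 11), P does NOT lie on the curve.


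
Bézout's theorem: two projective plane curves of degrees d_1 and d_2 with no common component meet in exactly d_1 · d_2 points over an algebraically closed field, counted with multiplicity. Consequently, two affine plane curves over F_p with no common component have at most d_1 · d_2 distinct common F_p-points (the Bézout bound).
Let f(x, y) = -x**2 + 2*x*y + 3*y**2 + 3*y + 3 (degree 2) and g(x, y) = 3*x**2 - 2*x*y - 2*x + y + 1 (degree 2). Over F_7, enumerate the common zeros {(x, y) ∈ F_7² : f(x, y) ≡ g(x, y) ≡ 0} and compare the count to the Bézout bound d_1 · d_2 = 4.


Common zeros: ∅; count = 0; Bézout bound = 4.

deg(f) = 2, deg(g) = 2, so Bézout bound = 4.
Scan x ∈ F_7. For each x, list the y ∈ F_7 with f(x, y) ≡ 0 and those with g(x, y) ≡ 0 (mod 7); the common zeros in that column are the intersection.
  x = 0: f ≡ 0 at y ∈ {2, 4}; g ≡ 0 at y ∈ {6}; common: ∅.
  x = 1: f ≡ 0 at y ∈ {4, 6}; g ≡ 0 at y ∈ {2}; common: ∅.
  x = 2: f ≡ 0 at y ∈ ∅; g ≡ 0 at y ∈ {3}; common: ∅.
  x = 3: f ≡ 0 at y ∈ ∅; g ≡ 0 at y ∈ {3}; common: ∅.
  x = 4: f ≡ 0 at y ∈ {2, 6}; g ≡ 0 at y ∈ ∅; common: ∅.
  x = 5: f ≡ 0 at y ∈ ∅; g ≡ 0 at y ∈ {5}; common: ∅.
  x = 6: f ≡ 0 at y ∈ ∅; g ≡ 0 at y ∈ {5}; common: ∅.
Collecting: common zeros = ∅, so the count is 0.
Comparison with the Bézout bound: 0 ≤ 4 = deg(f)·deg(g), as expected for curves with no common component (the affine F_7-count falls short of the bound because intersections may lie at infinity, over extension fields, or carry multiplicity).


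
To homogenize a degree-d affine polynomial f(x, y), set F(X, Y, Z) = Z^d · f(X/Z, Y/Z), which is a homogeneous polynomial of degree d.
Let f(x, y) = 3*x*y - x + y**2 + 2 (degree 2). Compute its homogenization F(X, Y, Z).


F(X, Y, Z) = 3*X*Y - X*Z + Y**2 + 2*Z**2

deg(f) = 2.
Substitute x = X/Z, y = Y/Z into f, then multiply by Z^2.
  monomial 3·x^1·y^1 ↦ 3·X^1·Y^1·Z^0.
  monomial -1·x^1·y^0 ↦ -1·X^1·Y^0·Z^1.
  monomial 1·x^0·y^2 ↦ 1·X^0·Y^2·Z^0.
  monomial 2·x^0·y^0 ↦ 2·X^0·Y^0·Z^2.
Collecting: F(X, Y, Z) = 3*X*Y - X*Z + Y**2 + 2*Z**2.


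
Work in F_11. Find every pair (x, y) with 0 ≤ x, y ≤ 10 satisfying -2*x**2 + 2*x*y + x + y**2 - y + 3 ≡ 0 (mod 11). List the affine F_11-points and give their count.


Affine F_11-points: {(0, 6), (1, 4), (1, 6), (7, 0), (7, 9), (8, 9), (9, 1), (9, 4), (10, 0), (10, 3)}; count = 10.

For each of the 121 pairs (x, y) ∈ F_11², evaluate f(x, y) mod 11. Record the zeros.
  x = 0: [0↦3, 1↦3, 2↦5, 3↦9, 4↦4, 5↦1, 6↦0, 7↦1, 8↦4, 9↦9, 10↦5]  zeros at y ∈ {6}
  x = 1: [0↦2, 1↦4, 2↦8, 3↦3, 4↦0, 5↦10, 6↦0, 7↦3, 8↦8, 9↦4, 10↦2]  zeros at y ∈ {4, 6}
  x = 2: [0↦8, 1↦1, 2↦7, 3↦4, 4↦3, 5↦4, 6↦7, 7↦1, 8↦8, 9↦6, 10↦6]  zeros at y ∈ ∅
  x = 3: [0↦10, 1↦5, 2↦2, 3↦1, 4↦2, 5↦5, 6↦10, 7↦6, 8↦4, 9↦4, 10↦6]  zeros at y ∈ ∅
  x = 4: [0↦8, 1↦5, 2↦4, 3↦5, 4↦8, 5↦2, 6↦9, 7↦7, 8↦7, 9↦9, 10↦2]  zeros at y ∈ ∅
  x = 5: [0↦2, 1↦1, 2↦2, 3↦5, 4↦10, 5↦6, 6↦4, 7↦4, 8↦6, 9↦10, 10↦5]  zeros at y ∈ ∅
  x = 6: [0↦3, 1↦4, 2↦7, 3↦1, 4↦8, 5↦6, 6↦6, 7↦8, 8↦1, 9↦7, 10↦4]  zeros at y ∈ ∅
  x = 7: [0↦0, 1↦3, 2↦8, 3↦4, 4↦2, 5↦2, 6↦4, 7↦8, 8↦3, 9↦0, 10↦10]  zeros at y ∈ {0, 9}
  x = 8: [0↦4, 1↦9, 2↦5, 3↦3, 4↦3, 5↦5, 6↦9, 7↦4, 8↦1, 9↦0, 10↦1]  zeros at y ∈ {9}
  x = 9: [0↦4, 1↦0, 2↦9, 3↦9, 4↦0, 5↦4, 6↦10, 7↦7, 8↦6, 9↦7, 10↦10]  zeros at y ∈ {1, 4}
  x = 10: [0↦0, 1↦9, 2↦9, 3↦0, 4↦4, 5↦10, 6↦7, 7↦6, 8↦7, 9↦10, 10↦4]  zeros at y ∈ {0, 3}
Collecting zeros: affine points = {(0, 6), (1, 4), (1, 6), (7, 0), (7, 9), (8, 9), (9, 1), (9, 4), (10, 0), (10, 3)}.
Total count |C(F_11)_aff| = 10.


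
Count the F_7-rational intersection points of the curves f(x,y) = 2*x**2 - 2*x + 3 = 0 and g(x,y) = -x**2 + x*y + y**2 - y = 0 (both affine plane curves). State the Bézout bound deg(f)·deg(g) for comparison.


Common zeros: {(6, 4), (6, 5)}; count = 2; Bézout bound = 4.

deg(f) = 2, deg(g) = 2, so Bézout bound = 4.
Scan x ∈ F_7. For each x, list the y ∈ F_7 with f(x, y) ≡ 0 and those with g(x, y) ≡ 0 (mod 7); the common zeros in that column are the intersection.
  x = 0: f ≡ 0 at y ∈ ∅; g ≡ 0 at y ∈ {0, 1}; common: ∅.
  x = 1: f ≡ 0 at y ∈ ∅; g ≡ 0 at y ∈ {1, 6}; common: ∅.
  x = 2: f ≡ 0 at y ∈ {0, 1, 2, 3, 4, 5, 6}; g ≡ 0 at y ∈ ∅; common: ∅.
  x = 3: f ≡ 0 at y ∈ ∅; g ≡ 0 at y ∈ ∅; common: ∅.
  x = 4: f ≡ 0 at y ∈ ∅; g ≡ 0 at y ∈ ∅; common: ∅.
  x = 5: f ≡ 0 at y ∈ ∅; g ≡ 0 at y ∈ {4, 6}; common: ∅.
  x = 6: f ≡ 0 at y ∈ {0, 1, 2, 3, 4, 5, 6}; g ≡ 0 at y ∈ {4, 5}; common: {4, 5}.
Collecting: common zeros = {(6, 4), (6, 5)}, so the count is 2.
Comparison with the Bézout bound: 2 ≤ 4 = deg(f)·deg(g), as expected for curves with no common component (the affine F_7-count falls short of the bound because intersections may lie at infinity, over extension fields, or carry multiplicity).


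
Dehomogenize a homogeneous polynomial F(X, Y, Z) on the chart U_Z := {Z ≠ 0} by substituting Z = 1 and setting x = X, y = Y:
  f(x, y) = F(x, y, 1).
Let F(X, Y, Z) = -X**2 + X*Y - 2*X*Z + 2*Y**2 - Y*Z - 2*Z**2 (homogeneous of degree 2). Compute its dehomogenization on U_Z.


f(x, y) = -x**2 + x*y - 2*x + 2*y**2 - y - 2

On U_Z we set Z = 1. Each monomial c·X^i·Y^j·Z^k in F becomes c·x^i·y^j·1^k = c·x^i·y^j.
Substituting Z = 1: F(X, Y, 1) = -x**2 + x*y - 2*x + 2*y**2 - y - 2.
Note: deg(f) ≤ deg(F) = 2; strict inequality happens when F is divisible by Z (lost terms).


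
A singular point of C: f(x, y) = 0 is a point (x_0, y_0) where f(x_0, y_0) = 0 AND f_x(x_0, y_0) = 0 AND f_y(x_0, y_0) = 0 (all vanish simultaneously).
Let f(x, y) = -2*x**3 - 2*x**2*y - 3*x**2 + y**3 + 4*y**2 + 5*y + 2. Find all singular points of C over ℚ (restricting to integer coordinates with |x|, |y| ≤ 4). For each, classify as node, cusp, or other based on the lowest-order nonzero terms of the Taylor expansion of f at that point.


Singular points: {(0, -1)}; classification: node.

Compute partial derivatives:
  f_x = -6*x**2 - 4*x*y - 6*x.
  f_y = -2*x**2 + 3*y**2 + 8*y + 5.
Scan x_0 ∈ {−4, ..., 4}. For each x_0, f_y(x_0, y) is a polynomial in y; find its integer roots y ∈ {−4, ..., 4}, then test f_x and f at those candidates.
  x = -4: f_y(-4, y) = 3*y**2 + 8*y - 27; no integer root y with |y| ≤ 4.
  x = -3: f_y(-3, y) = 3*y**2 + 8*y - 13; no integer root y with |y| ≤ 4.
  x = -2: f_y(-2, y) = 3*y**2 + 8*y - 3; vanishes at y ∈ {-3}. (-2, -3): f_x = -36 ≠ 0.
  x = -1: f_y(-1, y) = 3*y**2 + 8*y + 3; no integer root y with |y| ≤ 4.
  x = 0: f_y(0, y) = 3*y**2 + 8*y + 5; vanishes at y ∈ {-1}. (0, -1): f_x = 0, f = 0 — SINGULAR.
  x = 1: f_y(1, y) = 3*y**2 + 8*y + 3; no integer root y with |y| ≤ 4.
  x = 2: f_y(2, y) = 3*y**2 + 8*y - 3; vanishes at y ∈ {-3}. (2, -3): f_x = -12 ≠ 0.
  x = 3: f_y(3, y) = 3*y**2 + 8*y - 13; no integer root y with |y| ≤ 4.
  x = 4: f_y(4, y) = 3*y**2 + 8*y - 27; no integer root y with |y| ≤ 4.
Only singular point on the grid: (0, -1).
Classify: substitute x = 0 + u, y = -1 + v and expand: f = -2*u**3 - 2*u**2*v - u**2 + v**3 + v**2.
No constant or linear terms (consistent with a singular point). Quadratic part: -u**2 + v**2. Cubic part: -2*u**3 - 2*u**2*v + v**3.
The quadratic part v**2 - u**2 = (v − u)(v + u) splits into two distinct linear factors, so there are two distinct tangent lines y − -1 = ±(x − 0) — this is a node (ordinary double point).
Classification: node.
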